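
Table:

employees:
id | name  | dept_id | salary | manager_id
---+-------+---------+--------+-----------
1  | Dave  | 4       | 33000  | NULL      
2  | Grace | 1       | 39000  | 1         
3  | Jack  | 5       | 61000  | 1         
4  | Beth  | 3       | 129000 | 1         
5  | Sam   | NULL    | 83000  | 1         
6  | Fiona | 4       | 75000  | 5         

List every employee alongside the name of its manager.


This is a self-join: employees is joined to a second copy of itself, matching each row's manager_id to another row's id. Use LEFT JOIN so rows with manager_id=NULL are kept.
  - employee 1 (Dave): manager_id=NULL -> NULL
  - employee 2 (Grace): manager_id=1 -> Dave
  - employee 3 (Jack): manager_id=1 -> Dave
  - employee 4 (Beth): manager_id=1 -> Dave
  - employee 5 (Sam): manager_id=1 -> Dave
  - employee 6 (Fiona): manager_id=5 -> Sam

SQL:
SELECT a.name AS item, b.name AS manager
FROM employees a
LEFT JOIN employees b ON a.manager_id = b.id

Result:
item  | manager
------+--------
Dave  | NULL   
Grace | Dave   
Jack  | Dave   
Beth  | Dave   
Sam   | Dave   
Fiona | Sam    


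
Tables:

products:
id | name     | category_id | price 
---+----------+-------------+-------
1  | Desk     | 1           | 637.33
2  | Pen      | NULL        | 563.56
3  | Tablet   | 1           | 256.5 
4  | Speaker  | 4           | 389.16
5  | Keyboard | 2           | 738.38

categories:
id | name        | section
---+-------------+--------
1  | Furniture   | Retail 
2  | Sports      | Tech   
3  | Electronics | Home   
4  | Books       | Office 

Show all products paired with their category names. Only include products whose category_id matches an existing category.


INNER JOIN keeps only products rows whose category_id matches an id in categories. Walk through each product:
  - product 1 (Desk): category_id=1 -> matches Furniture
  - product 2 (Pen): category_id=NULL, no match -> dropped
  - product 3 (Tablet): category_id=1 -> matches Furniture
  - product 4 (Speaker): category_id=4 -> matches Books
  - product 5 (Keyboard): category_id=2 -> matches Sports
So 1 of 5 rows is dropped.

SQL:
SELECT a.name, b.name AS category
FROM products a
INNER JOIN categories b ON a.category_id = b.id

Result:
name     | category 
---------+----------
Desk     | Furniture
Tablet   | Furniture
Speaker  | Books    
Keyboard | Sports   


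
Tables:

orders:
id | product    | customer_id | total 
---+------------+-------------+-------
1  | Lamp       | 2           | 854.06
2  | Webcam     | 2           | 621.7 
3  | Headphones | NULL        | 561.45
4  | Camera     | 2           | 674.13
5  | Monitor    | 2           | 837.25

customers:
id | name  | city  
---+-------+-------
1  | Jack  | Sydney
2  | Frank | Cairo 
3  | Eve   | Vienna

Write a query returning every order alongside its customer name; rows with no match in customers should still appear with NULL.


LEFT JOIN keeps every row from orders (the left table); where customer_id has no match in customers, the customer columns become NULL. Walk through each order:
  - order 1 (Lamp): customer_id=2 -> matches Frank
  - order 2 (Webcam): customer_id=2 -> matches Frank
  - order 3 (Headphones): customer_id=NULL, no match -> kept with NULL
  - order 4 (Camera): customer_id=2 -> matches Frank
  - order 5 (Monitor): customer_id=2 -> matches Frank
All 5 rows appear; 1 has NULL customer.

SQL:
SELECT a.product, b.name AS customer
FROM orders a
LEFT JOIN customers b ON a.customer_id = b.id

Result:
product    | customer
-----------+---------
Lamp       | Frank   
Webcam     | Frank   
Headphones | NULL    
Camera     | Frank   
Monitor    | Frank   


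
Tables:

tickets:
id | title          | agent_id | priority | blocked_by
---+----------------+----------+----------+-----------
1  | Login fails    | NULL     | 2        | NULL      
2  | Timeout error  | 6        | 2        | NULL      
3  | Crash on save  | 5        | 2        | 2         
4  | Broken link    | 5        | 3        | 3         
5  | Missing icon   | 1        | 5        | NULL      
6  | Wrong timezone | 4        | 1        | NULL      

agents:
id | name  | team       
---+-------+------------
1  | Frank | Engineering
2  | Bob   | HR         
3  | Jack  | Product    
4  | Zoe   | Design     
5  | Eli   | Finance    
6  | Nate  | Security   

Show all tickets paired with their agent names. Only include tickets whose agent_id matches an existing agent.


INNER JOIN keeps only tickets rows whose agent_id matches an id in agents. Walk through each ticket:
  - ticket 1 (Login fails): agent_id=NULL, no match -> dropped
  - ticket 2 (Timeout error): agent_id=6 -> matches Nate
  - ticket 3 (Crash on save): agent_id=5 -> matches Eli
  - ticket 4 (Broken link): agent_id=5 -> matches Eli
  - ticket 5 (Missing icon): agent_id=1 -> matches Frank
  - ticket 6 (Wrong timezone): agent_id=4 -> matches Zoe
So 1 of 6 rows is dropped.

SQL:
SELECT a.title, b.name AS agent
FROM tickets a
INNER JOIN agents b ON a.agent_id = b.id

Result:
title          | agent
---------------+------
Timeout error  | Nate 
Crash on save  | Eli  
Broken link    | Eli  
Missing icon   | Frank
Wrong timezone | Zoe  


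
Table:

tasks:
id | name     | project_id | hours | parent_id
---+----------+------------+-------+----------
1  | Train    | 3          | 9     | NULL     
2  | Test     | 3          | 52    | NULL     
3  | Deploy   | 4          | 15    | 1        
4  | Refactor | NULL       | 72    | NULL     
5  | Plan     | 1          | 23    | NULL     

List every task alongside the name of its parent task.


This is a self-join: tasks is joined to a second copy of itself, matching each row's parent_id to another row's id. Use LEFT JOIN so rows with parent_id=NULL are kept.
  - task 1 (Train): parent_id=NULL -> NULL
  - task 2 (Test): parent_id=NULL -> NULL
  - task 3 (Deploy): parent_id=1 -> Train
  - task 4 (Refactor): parent_id=NULL -> NULL
  - task 5 (Plan): parent_id=NULL -> NULL

SQL:
SELECT a.name AS item, b.name AS parent
FROM tasks a
LEFT JOIN tasks b ON a.parent_id = b.id

Result:
item     | parent
---------+-------
Train    | NULL  
Test     | NULL  
Deploy   | Train 
Refactor | NULL  
Plan     | NULL  


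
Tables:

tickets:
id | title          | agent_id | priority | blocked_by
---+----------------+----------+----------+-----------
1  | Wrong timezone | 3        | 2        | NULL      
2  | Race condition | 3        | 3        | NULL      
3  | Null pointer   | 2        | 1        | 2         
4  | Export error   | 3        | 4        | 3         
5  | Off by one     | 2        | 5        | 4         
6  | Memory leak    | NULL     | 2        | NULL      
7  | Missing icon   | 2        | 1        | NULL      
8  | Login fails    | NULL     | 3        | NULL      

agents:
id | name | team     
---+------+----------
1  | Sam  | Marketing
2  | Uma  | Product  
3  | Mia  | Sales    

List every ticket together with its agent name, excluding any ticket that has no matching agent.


INNER JOIN keeps only tickets rows whose agent_id matches an id in agents. Walk through each ticket:
  - ticket 1 (Wrong timezone): agent_id=3 -> matches Mia
  - ticket 2 (Race condition): agent_id=3 -> matches Mia
  - ticket 3 (Null pointer): agent_id=2 -> matches Uma
  - ticket 4 (Export error): agent_id=3 -> matches Mia
  - ticket 5 (Off by one): agent_id=2 -> matches Uma
  - ticket 6 (Memory leak): agent_id=NULL, no match -> dropped
  - ticket 7 (Missing icon): agent_id=2 -> matches Uma
  - ticket 8 (Login fails): agent_id=NULL, no match -> dropped
So 2 of 8 rows are dropped.

SQL:
SELECT a.title, b.name AS agent
FROM tickets a
INNER JOIN agents b ON a.agent_id = b.id

Result:
title          | agent
---------------+------
Wrong timezone | Mia  
Race condition | Mia  
Null pointer   | Uma  
Export error   | Mia  
Off by one     | Uma  
Missing icon   | Uma  


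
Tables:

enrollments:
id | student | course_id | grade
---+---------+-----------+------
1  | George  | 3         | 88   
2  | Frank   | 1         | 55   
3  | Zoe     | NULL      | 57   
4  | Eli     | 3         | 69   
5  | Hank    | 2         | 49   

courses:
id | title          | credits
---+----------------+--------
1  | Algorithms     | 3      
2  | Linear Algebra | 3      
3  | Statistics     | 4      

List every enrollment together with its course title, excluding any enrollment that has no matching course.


INNER JOIN keeps only enrollments rows whose course_id matches an id in courses. Walk through each enrollment:
  - enrollment 1 (George): course_id=3 -> matches Statistics
  - enrollment 2 (Frank): course_id=1 -> matches Algorithms
  - enrollment 3 (Zoe): course_id=NULL, no match -> dropped
  - enrollment 4 (Eli): course_id=3 -> matches Statistics
  - enrollment 5 (Hank): course_id=2 -> matches Linear Algebra
So 1 of 5 rows is dropped.

SQL:
SELECT a.student, b.title AS course
FROM enrollments a
INNER JOIN courses b ON a.course_id = b.id

Result:
student | course        
--------+---------------
George  | Statistics    
Frank   | Algorithms    
Eli     | Statistics    
Hank    | Linear Algebra


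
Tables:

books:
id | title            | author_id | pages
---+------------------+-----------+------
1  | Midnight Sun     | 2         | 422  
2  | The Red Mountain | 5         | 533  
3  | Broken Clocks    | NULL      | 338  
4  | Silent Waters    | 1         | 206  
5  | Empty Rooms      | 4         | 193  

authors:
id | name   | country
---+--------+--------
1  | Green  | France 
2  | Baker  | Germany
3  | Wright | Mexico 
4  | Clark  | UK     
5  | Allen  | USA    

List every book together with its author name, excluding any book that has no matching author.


INNER JOIN keeps only books rows whose author_id matches an id in authors. Walk through each book:
  - book 1 (Midnight Sun): author_id=2 -> matches Baker
  - book 2 (The Red Mountain): author_id=5 -> matches Allen
  - book 3 (Broken Clocks): author_id=NULL, no match -> dropped
  - book 4 (Silent Waters): author_id=1 -> matches Green
  - book 5 (Empty Rooms): author_id=4 -> matches Clark
So 1 of 5 rows is dropped.

SQL:
SELECT a.title, b.name AS author
FROM books a
INNER JOIN authors b ON a.author_id = b.id

Result:
title            | author
-----------------+-------
Midnight Sun     | Baker 
The Red Mountain | Allen 
Silent Waters    | Green 
Empty Rooms      | Clark 


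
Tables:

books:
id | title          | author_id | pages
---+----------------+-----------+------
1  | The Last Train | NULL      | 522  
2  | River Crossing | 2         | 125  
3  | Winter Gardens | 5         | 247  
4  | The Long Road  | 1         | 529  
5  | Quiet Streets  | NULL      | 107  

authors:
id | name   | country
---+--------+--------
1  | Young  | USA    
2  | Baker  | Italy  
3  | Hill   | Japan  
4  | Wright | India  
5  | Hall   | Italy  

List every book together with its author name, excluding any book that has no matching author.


INNER JOIN keeps only books rows whose author_id matches an id in authors. Walk through each book:
  - book 1 (The Last Train): author_id=NULL, no match -> dropped
  - book 2 (River Crossing): author_id=2 -> matches Baker
  - book 3 (Winter Gardens): author_id=5 -> matches Hall
  - book 4 (The Long Road): author_id=1 -> matches Young
  - book 5 (Quiet Streets): author_id=NULL, no match -> dropped
So 2 of 5 rows are dropped.

SQL:
SELECT a.title, b.name AS author
FROM books a
INNER JOIN authors b ON a.author_id = b.id

Result:
title          | author
---------------+-------
River Crossing | Baker 
Winter Gardens | Hall  
The Long Road  | Young 


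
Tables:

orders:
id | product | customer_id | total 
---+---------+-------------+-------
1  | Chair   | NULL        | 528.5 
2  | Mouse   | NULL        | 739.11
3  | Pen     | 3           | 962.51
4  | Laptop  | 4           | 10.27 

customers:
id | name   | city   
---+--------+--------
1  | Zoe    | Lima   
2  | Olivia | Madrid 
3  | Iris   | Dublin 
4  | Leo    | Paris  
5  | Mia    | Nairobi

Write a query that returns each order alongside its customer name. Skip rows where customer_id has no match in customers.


INNER JOIN keeps only orders rows whose customer_id matches an id in customers. Walk through each order:
  - order 1 (Chair): customer_id=NULL, no match -> dropped
  - order 2 (Mouse): customer_id=NULL, no match -> dropped
  - order 3 (Pen): customer_id=3 -> matches Iris
  - order 4 (Laptop): customer_id=4 -> matches Leo
So 2 of 4 rows are dropped.

SQL:
SELECT a.product, b.name AS customer
FROM orders a
INNER JOIN customers b ON a.customer_id = b.id

Result:
product | customer
--------+---------
Pen     | Iris    
Laptop  | Leo     


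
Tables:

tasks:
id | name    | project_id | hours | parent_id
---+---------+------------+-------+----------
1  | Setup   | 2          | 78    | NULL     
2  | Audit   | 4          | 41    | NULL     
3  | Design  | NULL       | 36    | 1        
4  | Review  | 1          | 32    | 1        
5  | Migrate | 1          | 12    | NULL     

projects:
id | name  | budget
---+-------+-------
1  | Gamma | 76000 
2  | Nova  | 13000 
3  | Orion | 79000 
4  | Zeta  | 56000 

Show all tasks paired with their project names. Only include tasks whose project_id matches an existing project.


INNER JOIN keeps only tasks rows whose project_id matches an id in projects. Walk through each task:
  - task 1 (Setup): project_id=2 -> matches Nova
  - task 2 (Audit): project_id=4 -> matches Zeta
  - task 3 (Design): project_id=NULL, no match -> dropped
  - task 4 (Review): project_id=1 -> matches Gamma
  - task 5 (Migrate): project_id=1 -> matches Gamma
So 1 of 5 rows is dropped.

SQL:
SELECT a.name, b.name AS project
FROM tasks a
INNER JOIN projects b ON a.project_id = b.id

Result:
name    | project
--------+--------
Setup   | Nova   
Audit   | Zeta   
Review  | Gamma  
Migrate | Gamma  


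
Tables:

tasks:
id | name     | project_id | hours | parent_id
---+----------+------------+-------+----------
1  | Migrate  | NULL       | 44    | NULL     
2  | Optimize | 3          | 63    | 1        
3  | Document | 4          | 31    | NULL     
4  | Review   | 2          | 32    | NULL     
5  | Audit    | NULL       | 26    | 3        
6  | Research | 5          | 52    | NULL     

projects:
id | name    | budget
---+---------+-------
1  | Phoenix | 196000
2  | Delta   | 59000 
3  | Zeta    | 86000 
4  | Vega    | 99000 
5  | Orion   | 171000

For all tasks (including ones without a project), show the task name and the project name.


LEFT JOIN keeps every row from tasks (the left table); where project_id has no match in projects, the project columns become NULL. Walk through each task:
  - task 1 (Migrate): project_id=NULL, no match -> kept with NULL
  - task 2 (Optimize): project_id=3 -> matches Zeta
  - task 3 (Document): project_id=4 -> matches Vega
  - task 4 (Review): project_id=2 -> matches Delta
  - task 5 (Audit): project_id=NULL, no match -> kept with NULL
  - task 6 (Research): project_id=5 -> matches Orion
All 6 rows appear; 2 have NULL project.

SQL:
SELECT a.name, b.name AS project
FROM tasks a
LEFT JOIN projects b ON a.project_id = b.id

Result:
name     | project
---------+--------
Migrate  | NULL   
Optimize | Zeta   
Document | Vega   
Review   | Delta  
Audit    | NULL   
Research | Orion  


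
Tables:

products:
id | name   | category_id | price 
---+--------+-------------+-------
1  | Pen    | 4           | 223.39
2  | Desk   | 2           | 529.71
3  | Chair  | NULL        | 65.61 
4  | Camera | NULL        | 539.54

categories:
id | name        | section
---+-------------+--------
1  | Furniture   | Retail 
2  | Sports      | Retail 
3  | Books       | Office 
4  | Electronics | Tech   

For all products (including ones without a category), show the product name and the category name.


LEFT JOIN keeps every row from products (the left table); where category_id has no match in categories, the category columns become NULL. Walk through each product:
  - product 1 (Pen): category_id=4 -> matches Electronics
  - product 2 (Desk): category_id=2 -> matches Sports
  - product 3 (Chair): category_id=NULL, no match -> kept with NULL
  - product 4 (Camera): category_id=NULL, no match -> kept with NULL
All 4 rows appear; 2 have NULL category.

SQL:
SELECT a.name, b.name AS category
FROM products a
LEFT JOIN categories b ON a.category_id = b.id

Result:
name   | category   
-------+------------
Pen    | Electronics
Desk   | Sports     
Chair  | NULL       
Camera | NULL       


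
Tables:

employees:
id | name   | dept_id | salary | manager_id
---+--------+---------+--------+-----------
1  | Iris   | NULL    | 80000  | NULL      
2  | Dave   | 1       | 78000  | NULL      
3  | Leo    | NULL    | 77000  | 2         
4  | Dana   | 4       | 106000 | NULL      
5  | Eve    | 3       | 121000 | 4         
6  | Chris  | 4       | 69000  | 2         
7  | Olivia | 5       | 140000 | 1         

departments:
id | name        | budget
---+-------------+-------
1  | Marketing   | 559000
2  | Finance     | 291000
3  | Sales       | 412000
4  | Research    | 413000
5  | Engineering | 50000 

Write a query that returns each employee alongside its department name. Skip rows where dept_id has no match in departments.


INNER JOIN keeps only employees rows whose dept_id matches an id in departments. Walk through each employee:
  - employee 1 (Iris): dept_id=NULL, no match -> dropped
  - employee 2 (Dave): dept_id=1 -> matches Marketing
  - employee 3 (Leo): dept_id=NULL, no match -> dropped
  - employee 4 (Dana): dept_id=4 -> matches Research
  - employee 5 (Eve): dept_id=3 -> matches Sales
  - employee 6 (Chris): dept_id=4 -> matches Research
  - employee 7 (Olivia): dept_id=5 -> matches Engineering
So 2 of 7 rows are dropped.

SQL:
SELECT a.name, b.name AS department
FROM employees a
INNER JOIN departments b ON a.dept_id = b.id

Result:
name   | department 
-------+------------
Dave   | Marketing  
Dana   | Research   
Eve    | Sales      
Chris  | Research   
Olivia | Engineering


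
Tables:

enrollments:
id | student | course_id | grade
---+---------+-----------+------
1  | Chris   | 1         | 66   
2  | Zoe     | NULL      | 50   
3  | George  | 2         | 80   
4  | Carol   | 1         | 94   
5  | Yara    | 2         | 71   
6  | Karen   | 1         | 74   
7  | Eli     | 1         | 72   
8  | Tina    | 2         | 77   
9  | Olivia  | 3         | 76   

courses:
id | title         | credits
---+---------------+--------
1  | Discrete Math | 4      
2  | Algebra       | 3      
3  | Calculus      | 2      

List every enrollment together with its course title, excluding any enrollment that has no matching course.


INNER JOIN keeps only enrollments rows whose course_id matches an id in courses. Walk through each enrollment:
  - enrollment 1 (Chris): course_id=1 -> matches Discrete Math
  - enrollment 2 (Zoe): course_id=NULL, no match -> dropped
  - enrollment 3 (George): course_id=2 -> matches Algebra
  - enrollment 4 (Carol): course_id=1 -> matches Discrete Math
  - enrollment 5 (Yara): course_id=2 -> matches Algebra
  - enrollment 6 (Karen): course_id=1 -> matches Discrete Math
  - enrollment 7 (Eli): course_id=1 -> matches Discrete Math
  - enrollment 8 (Tina): course_id=2 -> matches Algebra
  - enrollment 9 (Olivia): course_id=3 -> matches Calculus
So 1 of 9 rows is dropped.

SQL:
SELECT a.student, b.title AS course
FROM enrollments a
INNER JOIN courses b ON a.course_id = b.id

Result:
student | course       
--------+--------------
Chris   | Discrete Math
George  | Algebra      
Carol   | Discrete Math
Yara    | Algebra      
Karen   | Discrete Math
Eli     | Discrete Math
Tina    | Algebra      
Olivia  | Calculus     


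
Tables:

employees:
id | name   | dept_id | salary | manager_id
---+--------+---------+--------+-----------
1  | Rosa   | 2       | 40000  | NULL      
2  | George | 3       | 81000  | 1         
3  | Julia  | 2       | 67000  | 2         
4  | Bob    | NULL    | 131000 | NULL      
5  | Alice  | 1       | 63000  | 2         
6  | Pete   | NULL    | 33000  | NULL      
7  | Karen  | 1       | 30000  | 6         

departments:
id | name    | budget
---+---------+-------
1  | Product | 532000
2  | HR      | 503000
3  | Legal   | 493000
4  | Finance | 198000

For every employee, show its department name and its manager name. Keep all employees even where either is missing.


Two LEFT JOINs from the same base table employees: one to departments via dept_id, one to employees itself via manager_id. Both are LEFT so every employee is preserved.
Match against departments:
  - employee 1 (Rosa): dept_id=2 -> matches HR
  - employee 2 (George): dept_id=3 -> matches Legal
  - employee 3 (Julia): dept_id=2 -> matches HR
  - employee 4 (Bob): dept_id=NULL, no match -> kept with NULL
  - employee 5 (Alice): dept_id=1 -> matches Product
  - employee 6 (Pete): dept_id=NULL, no match -> kept with NULL
  - employee 7 (Karen): dept_id=1 -> matches Product
Match against employees (self):
  - employee 1 (Rosa): manager_id=NULL -> NULL
  - employee 2 (George): manager_id=1 -> Rosa
  - employee 3 (Julia): manager_id=2 -> George
  - employee 4 (Bob): manager_id=NULL -> NULL
  - employee 5 (Alice): manager_id=2 -> George
  - employee 6 (Pete): manager_id=NULL -> NULL
  - employee 7 (Karen): manager_id=6 -> Pete

SQL:
SELECT a.name, b.name AS department, c.name AS manager
FROM employees a
LEFT JOIN departments b ON a.dept_id = b.id
LEFT JOIN employees c ON a.manager_id = c.id

Result:
name   | department | manager
-------+------------+--------
Rosa   | HR         | NULL   
George | Legal      | Rosa   
Julia  | HR         | George 
Bob    | NULL       | NULL   
Alice  | Product    | George 
Pete   | NULL       | NULL   
Karen  | Product    | Pete   


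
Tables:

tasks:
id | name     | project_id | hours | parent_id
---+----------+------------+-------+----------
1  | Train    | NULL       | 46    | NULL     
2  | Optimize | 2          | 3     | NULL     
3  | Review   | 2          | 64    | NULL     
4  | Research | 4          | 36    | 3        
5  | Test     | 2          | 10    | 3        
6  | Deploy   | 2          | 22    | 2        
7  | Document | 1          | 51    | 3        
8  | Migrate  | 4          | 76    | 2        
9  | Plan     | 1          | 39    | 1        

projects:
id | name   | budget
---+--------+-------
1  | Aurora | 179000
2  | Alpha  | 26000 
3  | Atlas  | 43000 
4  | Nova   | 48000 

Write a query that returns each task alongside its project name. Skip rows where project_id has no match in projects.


INNER JOIN keeps only tasks rows whose project_id matches an id in projects. Walk through each task:
  - task 1 (Train): project_id=NULL, no match -> dropped
  - task 2 (Optimize): project_id=2 -> matches Alpha
  - task 3 (Review): project_id=2 -> matches Alpha
  - task 4 (Research): project_id=4 -> matches Nova
  - task 5 (Test): project_id=2 -> matches Alpha
  - task 6 (Deploy): project_id=2 -> matches Alpha
  - task 7 (Document): project_id=1 -> matches Aurora
  - task 8 (Migrate): project_id=4 -> matches Nova
  - task 9 (Plan): project_id=1 -> matches Aurora
So 1 of 9 rows is dropped.

SQL:
SELECT a.name, b.name AS project
FROM tasks a
INNER JOIN projects b ON a.project_id = b.id

Result:
name     | project
---------+--------
Optimize | Alpha  
Review   | Alpha  
Research | Nova   
Test     | Alpha  
Deploy   | Alpha  
Document | Aurora 
Migrate  | Nova   
Plan     | Aurora 


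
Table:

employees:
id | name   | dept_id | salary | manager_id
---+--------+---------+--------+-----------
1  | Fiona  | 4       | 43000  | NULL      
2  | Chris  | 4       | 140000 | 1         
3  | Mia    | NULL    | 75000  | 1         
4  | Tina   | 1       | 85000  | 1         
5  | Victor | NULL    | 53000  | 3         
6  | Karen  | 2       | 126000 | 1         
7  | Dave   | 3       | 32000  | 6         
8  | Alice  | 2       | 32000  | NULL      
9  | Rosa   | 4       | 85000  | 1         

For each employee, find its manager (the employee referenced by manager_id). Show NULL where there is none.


This is a self-join: employees is joined to a second copy of itself, matching each row's manager_id to another row's id. Use LEFT JOIN so rows with manager_id=NULL are kept.
  - employee 1 (Fiona): manager_id=NULL -> NULL
  - employee 2 (Chris): manager_id=1 -> Fiona
  - employee 3 (Mia): manager_id=1 -> Fiona
  - employee 4 (Tina): manager_id=1 -> Fiona
  - employee 5 (Victor): manager_id=3 -> Mia
  - employee 6 (Karen): manager_id=1 -> Fiona
  - employee 7 (Dave): manager_id=6 -> Karen
  - employee 8 (Alice): manager_id=NULL -> NULL
  - employee 9 (Rosa): manager_id=1 -> Fiona

SQL:
SELECT a.name AS item, b.name AS manager
FROM employees a
LEFT JOIN employees b ON a.manager_id = b.id

Result:
item   | manager
-------+--------
Fiona  | NULL   
Chris  | Fiona  
Mia    | Fiona  
Tina   | Fiona  
Victor | Mia    
Karen  | Fiona  
Dave   | Karen  
Alice  | NULL   
Rosa   | Fiona  


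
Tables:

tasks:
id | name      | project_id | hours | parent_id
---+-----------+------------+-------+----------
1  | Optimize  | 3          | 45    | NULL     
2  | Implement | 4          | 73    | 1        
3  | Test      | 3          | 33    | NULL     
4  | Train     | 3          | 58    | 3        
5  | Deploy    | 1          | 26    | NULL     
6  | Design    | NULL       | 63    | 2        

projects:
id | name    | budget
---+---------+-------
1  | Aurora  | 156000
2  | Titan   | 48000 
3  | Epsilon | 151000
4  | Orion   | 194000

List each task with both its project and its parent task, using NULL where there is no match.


Two LEFT JOINs from the same base table tasks: one to projects via project_id, one to tasks itself via parent_id. Both are LEFT so every task is preserved.
Match against projects:
  - task 1 (Optimize): project_id=3 -> matches Epsilon
  - task 2 (Implement): project_id=4 -> matches Orion
  - task 3 (Test): project_id=3 -> matches Epsilon
  - task 4 (Train): project_id=3 -> matches Epsilon
  - task 5 (Deploy): project_id=1 -> matches Aurora
  - task 6 (Design): project_id=NULL, no match -> kept with NULL
Match against tasks (self):
  - task 1 (Optimize): parent_id=NULL -> NULL
  - task 2 (Implement): parent_id=1 -> Optimize
  - task 3 (Test): parent_id=NULL -> NULL
  - task 4 (Train): parent_id=3 -> Test
  - task 5 (Deploy): parent_id=NULL -> NULL
  - task 6 (Design): parent_id=2 -> Implement

SQL:
SELECT a.name, b.name AS project, c.name AS parent
FROM tasks a
LEFT JOIN projects b ON a.project_id = b.id
LEFT JOIN tasks c ON a.parent_id = c.id

Result:
name      | project | parent   
----------+---------+----------
Optimize  | Epsilon | NULL     
Implement | Orion   | Optimize 
Test      | Epsilon | NULL     
Train     | Epsilon | Test     
Deploy    | Aurora  | NULL     
Design    | NULL    | Implement


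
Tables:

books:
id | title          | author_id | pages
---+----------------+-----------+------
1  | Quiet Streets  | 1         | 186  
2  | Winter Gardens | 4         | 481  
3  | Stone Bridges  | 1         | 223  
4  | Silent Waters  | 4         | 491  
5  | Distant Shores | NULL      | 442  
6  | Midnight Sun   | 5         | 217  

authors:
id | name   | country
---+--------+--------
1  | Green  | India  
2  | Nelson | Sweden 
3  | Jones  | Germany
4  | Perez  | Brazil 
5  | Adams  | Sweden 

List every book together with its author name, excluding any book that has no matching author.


INNER JOIN keeps only books rows whose author_id matches an id in authors. Walk through each book:
  - book 1 (Quiet Streets): author_id=1 -> matches Green
  - book 2 (Winter Gardens): author_id=4 -> matches Perez
  - book 3 (Stone Bridges): author_id=1 -> matches Green
  - book 4 (Silent Waters): author_id=4 -> matches Perez
  - book 5 (Distant Shores): author_id=NULL, no match -> dropped
  - book 6 (Midnight Sun): author_id=5 -> matches Adams
So 1 of 6 rows is dropped.

SQL:
SELECT a.title, b.name AS author
FROM books a
INNER JOIN authors b ON a.author_id = b.id

Result:
title          | author
---------------+-------
Quiet Streets  | Green 
Winter Gardens | Perez 
Stone Bridges  | Green 
Silent Waters  | Perez 
Midnight Sun   | Adams 


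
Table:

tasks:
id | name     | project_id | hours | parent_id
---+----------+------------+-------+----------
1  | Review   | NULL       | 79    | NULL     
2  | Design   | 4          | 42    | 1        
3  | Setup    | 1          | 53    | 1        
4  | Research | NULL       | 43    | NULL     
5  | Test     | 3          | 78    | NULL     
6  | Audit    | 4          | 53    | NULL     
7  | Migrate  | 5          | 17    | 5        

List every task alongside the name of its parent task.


This is a self-join: tasks is joined to a second copy of itself, matching each row's parent_id to another row's id. Use LEFT JOIN so rows with parent_id=NULL are kept.
  - task 1 (Review): parent_id=NULL -> NULL
  - task 2 (Design): parent_id=1 -> Review
  - task 3 (Setup): parent_id=1 -> Review
  - task 4 (Research): parent_id=NULL -> NULL
  - task 5 (Test): parent_id=NULL -> NULL
  - task 6 (Audit): parent_id=NULL -> NULL
  - task 7 (Migrate): parent_id=5 -> Test

SQL:
SELECT a.name AS item, b.name AS parent
FROM tasks a
LEFT JOIN tasks b ON a.parent_id = b.id

Result:
item     | parent
---------+-------
Review   | NULL  
Design   | Review
Setup    | Review
Research | NULL  
Test     | NULL  
Audit    | NULL  
Migrate  | Test  


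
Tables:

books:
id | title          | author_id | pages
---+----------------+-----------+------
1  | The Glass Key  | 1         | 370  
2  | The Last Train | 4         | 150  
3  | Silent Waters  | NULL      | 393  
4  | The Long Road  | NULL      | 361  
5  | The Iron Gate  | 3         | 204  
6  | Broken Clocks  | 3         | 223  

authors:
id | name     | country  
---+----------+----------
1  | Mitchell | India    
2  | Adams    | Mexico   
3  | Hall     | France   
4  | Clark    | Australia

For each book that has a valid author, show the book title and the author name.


INNER JOIN keeps only books rows whose author_id matches an id in authors. Walk through each book:
  - book 1 (The Glass Key): author_id=1 -> matches Mitchell
  - book 2 (The Last Train): author_id=4 -> matches Clark
  - book 3 (Silent Waters): author_id=NULL, no match -> dropped
  - book 4 (The Long Road): author_id=NULL, no match -> dropped
  - book 5 (The Iron Gate): author_id=3 -> matches Hall
  - book 6 (Broken Clocks): author_id=3 -> matches Hall
So 2 of 6 rows are dropped.

SQL:
SELECT a.title, b.name AS author
FROM books a
INNER JOIN authors b ON a.author_id = b.id

Result:
title          | author  
---------------+---------
The Glass Key  | Mitchell
The Last Train | Clark   
The Iron Gate  | Hall    
Broken Clocks  | Hall    


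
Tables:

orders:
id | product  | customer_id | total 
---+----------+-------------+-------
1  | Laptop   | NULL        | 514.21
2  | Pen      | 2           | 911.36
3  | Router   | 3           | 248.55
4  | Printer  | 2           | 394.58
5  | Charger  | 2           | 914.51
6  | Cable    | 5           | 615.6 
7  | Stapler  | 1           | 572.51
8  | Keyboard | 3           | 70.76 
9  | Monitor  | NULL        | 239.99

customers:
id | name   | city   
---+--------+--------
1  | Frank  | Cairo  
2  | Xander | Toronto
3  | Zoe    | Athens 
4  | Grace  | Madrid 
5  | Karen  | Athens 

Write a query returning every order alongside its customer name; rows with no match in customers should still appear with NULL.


LEFT JOIN keeps every row from orders (the left table); where customer_id has no match in customers, the customer columns become NULL. Walk through each order:
  - order 1 (Laptop): customer_id=NULL, no match -> kept with NULL
  - order 2 (Pen): customer_id=2 -> matches Xander
  - order 3 (Router): customer_id=3 -> matches Zoe
  - order 4 (Printer): customer_id=2 -> matches Xander
  - order 5 (Charger): customer_id=2 -> matches Xander
  - order 6 (Cable): customer_id=5 -> matches Karen
  - order 7 (Stapler): customer_id=1 -> matches Frank
  - order 8 (Keyboard): customer_id=3 -> matches Zoe
  - order 9 (Monitor): customer_id=NULL, no match -> kept with NULL
All 9 rows appear; 2 have NULL customer.

SQL:
SELECT a.product, b.name AS customer
FROM orders a
LEFT JOIN customers b ON a.customer_id = b.id

Result:
product  | customer
---------+---------
Laptop   | NULL    
Pen      | Xander  
Router   | Zoe     
Printer  | Xander  
Charger  | Xander  
Cable    | Karen   
Stapler  | Frank   
Keyboard | Zoe     
Monitor  | NULL    


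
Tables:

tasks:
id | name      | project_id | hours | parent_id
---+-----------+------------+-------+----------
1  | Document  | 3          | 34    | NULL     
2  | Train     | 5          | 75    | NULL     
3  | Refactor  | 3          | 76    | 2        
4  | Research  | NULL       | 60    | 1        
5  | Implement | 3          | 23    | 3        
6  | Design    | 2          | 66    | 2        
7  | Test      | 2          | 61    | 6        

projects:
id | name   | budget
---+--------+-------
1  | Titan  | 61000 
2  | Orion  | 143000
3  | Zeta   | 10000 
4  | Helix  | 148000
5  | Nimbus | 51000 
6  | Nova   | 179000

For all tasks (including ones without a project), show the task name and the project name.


LEFT JOIN keeps every row from tasks (the left table); where project_id has no match in projects, the project columns become NULL. Walk through each task:
  - task 1 (Document): project_id=3 -> matches Zeta
  - task 2 (Train): project_id=5 -> matches Nimbus
  - task 3 (Refactor): project_id=3 -> matches Zeta
  - task 4 (Research): project_id=NULL, no match -> kept with NULL
  - task 5 (Implement): project_id=3 -> matches Zeta
  - task 6 (Design): project_id=2 -> matches Orion
  - task 7 (Test): project_id=2 -> matches Orion
All 7 rows appear; 1 has NULL project.

SQL:
SELECT a.name, b.name AS project
FROM tasks a
LEFT JOIN projects b ON a.project_id = b.id

Result:
name      | project
----------+--------
Document  | Zeta   
Train     | Nimbus 
Refactor  | Zeta   
Research  | NULL   
Implement | Zeta   
Design    | Orion  
Test      | Orion  


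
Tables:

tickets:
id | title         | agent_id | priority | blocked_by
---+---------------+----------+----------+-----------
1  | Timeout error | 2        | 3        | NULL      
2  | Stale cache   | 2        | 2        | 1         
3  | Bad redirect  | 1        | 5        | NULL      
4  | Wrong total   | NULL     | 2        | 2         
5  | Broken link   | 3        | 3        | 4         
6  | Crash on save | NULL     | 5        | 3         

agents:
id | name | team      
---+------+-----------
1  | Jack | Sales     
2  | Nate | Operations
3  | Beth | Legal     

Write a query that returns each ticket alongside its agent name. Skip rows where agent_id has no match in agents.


INNER JOIN keeps only tickets rows whose agent_id matches an id in agents. Walk through each ticket:
  - ticket 1 (Timeout error): agent_id=2 -> matches Nate
  - ticket 2 (Stale cache): agent_id=2 -> matches Nate
  - ticket 3 (Bad redirect): agent_id=1 -> matches Jack
  - ticket 4 (Wrong total): agent_id=NULL, no match -> dropped
  - ticket 5 (Broken link): agent_id=3 -> matches Beth
  - ticket 6 (Crash on save): agent_id=NULL, no match -> dropped
So 2 of 6 rows are dropped.

SQL:
SELECT a.title, b.name AS agent
FROM tickets a
INNER JOIN agents b ON a.agent_id = b.id

Result:
title         | agent
--------------+------
Timeout error | Nate 
Stale cache   | Nate 
Bad redirect  | Jack 
Broken link   | Beth 


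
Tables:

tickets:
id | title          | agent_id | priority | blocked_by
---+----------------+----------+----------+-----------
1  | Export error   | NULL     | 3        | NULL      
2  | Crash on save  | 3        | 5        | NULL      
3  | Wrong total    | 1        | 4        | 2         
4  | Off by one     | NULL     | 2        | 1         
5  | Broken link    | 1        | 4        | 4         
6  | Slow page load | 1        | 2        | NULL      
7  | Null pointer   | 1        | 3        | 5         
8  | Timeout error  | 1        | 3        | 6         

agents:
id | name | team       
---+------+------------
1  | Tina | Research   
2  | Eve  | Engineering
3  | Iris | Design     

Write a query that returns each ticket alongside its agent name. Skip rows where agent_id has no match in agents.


INNER JOIN keeps only tickets rows whose agent_id matches an id in agents. Walk through each ticket:
  - ticket 1 (Export error): agent_id=NULL, no match -> dropped
  - ticket 2 (Crash on save): agent_id=3 -> matches Iris
  - ticket 3 (Wrong total): agent_id=1 -> matches Tina
  - ticket 4 (Off by one): agent_id=NULL, no match -> dropped
  - ticket 5 (Broken link): agent_id=1 -> matches Tina
  - ticket 6 (Slow page load): agent_id=1 -> matches Tina
  - ticket 7 (Null pointer): agent_id=1 -> matches Tina
  - ticket 8 (Timeout error): agent_id=1 -> matches Tina
So 2 of 8 rows are dropped.

SQL:
SELECT a.title, b.name AS agent
FROM tickets a
INNER JOIN agents b ON a.agent_id = b.id

Result:
title          | agent
---------------+------
Crash on save  | Iris 
Wrong total    | Tina 
Broken link    | Tina 
Slow page load | Tina 
Null pointer   | Tina 
Timeout error  | Tina 


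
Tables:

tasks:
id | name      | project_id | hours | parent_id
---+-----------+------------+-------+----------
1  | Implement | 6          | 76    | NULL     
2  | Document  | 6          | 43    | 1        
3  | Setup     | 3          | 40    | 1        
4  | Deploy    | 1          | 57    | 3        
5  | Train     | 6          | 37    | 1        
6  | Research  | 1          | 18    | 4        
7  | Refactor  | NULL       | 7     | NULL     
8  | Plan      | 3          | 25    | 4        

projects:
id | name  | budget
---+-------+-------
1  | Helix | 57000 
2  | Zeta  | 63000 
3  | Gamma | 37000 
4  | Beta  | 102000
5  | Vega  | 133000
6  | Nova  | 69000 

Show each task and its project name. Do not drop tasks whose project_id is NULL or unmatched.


LEFT JOIN keeps every row from tasks (the left table); where project_id has no match in projects, the project columns become NULL. Walk through each task:
  - task 1 (Implement): project_id=6 -> matches Nova
  - task 2 (Document): project_id=6 -> matches Nova
  - task 3 (Setup): project_id=3 -> matches Gamma
  - task 4 (Deploy): project_id=1 -> matches Helix
  - task 5 (Train): project_id=6 -> matches Nova
  - task 6 (Research): project_id=1 -> matches Helix
  - task 7 (Refactor): project_id=NULL, no match -> kept with NULL
  - task 8 (Plan): project_id=3 -> matches Gamma
All 8 rows appear; 1 has NULL project.

SQL:
SELECT a.name, b.name AS project
FROM tasks a
LEFT JOIN projects b ON a.project_id = b.id

Result:
name      | project
----------+--------
Implement | Nova   
Document  | Nova   
Setup     | Gamma  
Deploy    | Helix  
Train     | Nova   
Research  | Helix  
Refactor  | NULL   
Plan      | Gamma  


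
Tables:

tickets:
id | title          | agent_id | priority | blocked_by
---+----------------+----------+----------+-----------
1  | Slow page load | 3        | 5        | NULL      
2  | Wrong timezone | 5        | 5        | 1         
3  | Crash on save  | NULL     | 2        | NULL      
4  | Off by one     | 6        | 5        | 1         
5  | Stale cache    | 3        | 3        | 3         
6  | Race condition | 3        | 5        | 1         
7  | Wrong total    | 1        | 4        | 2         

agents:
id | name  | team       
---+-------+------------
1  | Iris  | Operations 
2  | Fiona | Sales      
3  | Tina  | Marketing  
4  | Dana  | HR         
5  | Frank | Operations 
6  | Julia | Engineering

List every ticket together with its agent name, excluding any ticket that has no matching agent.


INNER JOIN keeps only tickets rows whose agent_id matches an id in agents. Walk through each ticket:
  - ticket 1 (Slow page load): agent_id=3 -> matches Tina
  - ticket 2 (Wrong timezone): agent_id=5 -> matches Frank
  - ticket 3 (Crash on save): agent_id=NULL, no match -> dropped
  - ticket 4 (Off by one): agent_id=6 -> matches Julia
  - ticket 5 (Stale cache): agent_id=3 -> matches Tina
  - ticket 6 (Race condition): agent_id=3 -> matches Tina
  - ticket 7 (Wrong total): agent_id=1 -> matches Iris
So 1 of 7 rows is dropped.

SQL:
SELECT a.title, b.name AS agent
FROM tickets a
INNER JOIN agents b ON a.agent_id = b.id

Result:
title          | agent
---------------+------
Slow page load | Tina 
Wrong timezone | Frank
Off by one     | Julia
Stale cache    | Tina 
Race condition | Tina 
Wrong total    | Iris 


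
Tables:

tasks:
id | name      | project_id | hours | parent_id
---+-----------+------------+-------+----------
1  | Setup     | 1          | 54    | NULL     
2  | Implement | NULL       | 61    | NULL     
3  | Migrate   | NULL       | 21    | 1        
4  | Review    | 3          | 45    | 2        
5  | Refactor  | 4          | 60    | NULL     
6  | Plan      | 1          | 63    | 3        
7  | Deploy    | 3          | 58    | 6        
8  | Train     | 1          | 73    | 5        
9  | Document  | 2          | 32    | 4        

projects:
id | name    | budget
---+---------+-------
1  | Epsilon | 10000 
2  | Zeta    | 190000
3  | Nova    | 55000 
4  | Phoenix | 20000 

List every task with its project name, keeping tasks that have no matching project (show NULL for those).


LEFT JOIN keeps every row from tasks (the left table); where project_id has no match in projects, the project columns become NULL. Walk through each task:
  - task 1 (Setup): project_id=1 -> matches Epsilon
  - task 2 (Implement): project_id=NULL, no match -> kept with NULL
  - task 3 (Migrate): project_id=NULL, no match -> kept with NULL
  - task 4 (Review): project_id=3 -> matches Nova
  - task 5 (Refactor): project_id=4 -> matches Phoenix
  - task 6 (Plan): project_id=1 -> matches Epsilon
  - task 7 (Deploy): project_id=3 -> matches Nova
  - task 8 (Train): project_id=1 -> matches Epsilon
  - task 9 (Document): project_id=2 -> matches Zeta
All 9 rows appear; 2 have NULL project.

SQL:
SELECT a.name, b.name AS project
FROM tasks a
LEFT JOIN projects b ON a.project_id = b.id

Result:
name      | project
----------+--------
Setup     | Epsilon
Implement | NULL   
Migrate   | NULL   
Review    | Nova   
Refactor  | Phoenix
Plan      | Epsilon
Deploy    | Nova   
Train     | Epsilon
Document  | Zeta   
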